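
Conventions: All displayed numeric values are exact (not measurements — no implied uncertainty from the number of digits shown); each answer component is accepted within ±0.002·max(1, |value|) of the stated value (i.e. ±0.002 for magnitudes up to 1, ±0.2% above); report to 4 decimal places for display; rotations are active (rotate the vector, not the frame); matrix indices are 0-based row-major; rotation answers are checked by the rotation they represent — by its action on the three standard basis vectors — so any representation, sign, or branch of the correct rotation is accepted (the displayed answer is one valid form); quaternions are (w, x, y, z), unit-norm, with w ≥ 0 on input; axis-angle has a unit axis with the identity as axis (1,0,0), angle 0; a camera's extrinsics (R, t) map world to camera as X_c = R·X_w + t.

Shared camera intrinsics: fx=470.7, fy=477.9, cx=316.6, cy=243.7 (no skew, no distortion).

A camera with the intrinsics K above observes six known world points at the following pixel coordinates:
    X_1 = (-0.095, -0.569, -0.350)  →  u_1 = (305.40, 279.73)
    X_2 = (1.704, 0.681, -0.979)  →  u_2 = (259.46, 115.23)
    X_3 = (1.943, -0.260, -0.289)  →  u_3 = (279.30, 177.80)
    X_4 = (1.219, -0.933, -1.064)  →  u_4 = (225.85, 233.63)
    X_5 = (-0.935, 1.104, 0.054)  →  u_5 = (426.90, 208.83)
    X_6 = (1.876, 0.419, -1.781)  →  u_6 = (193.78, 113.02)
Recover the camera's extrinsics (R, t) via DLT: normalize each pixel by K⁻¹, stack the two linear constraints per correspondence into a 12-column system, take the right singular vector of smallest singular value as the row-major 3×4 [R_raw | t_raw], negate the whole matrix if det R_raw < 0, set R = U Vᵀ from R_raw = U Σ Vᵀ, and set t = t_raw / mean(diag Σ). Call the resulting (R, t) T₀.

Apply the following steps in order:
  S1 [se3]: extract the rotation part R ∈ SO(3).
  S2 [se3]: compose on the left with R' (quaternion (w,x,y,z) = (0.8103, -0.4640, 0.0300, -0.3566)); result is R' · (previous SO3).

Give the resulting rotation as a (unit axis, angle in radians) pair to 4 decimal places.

rotation (axis_angle) = ((0.5611, 0.0934, 0.8225), 2.5718)

source (pnp_recover): camera pose = R=[-0.2964 0.3676 0.8815; -0.5924 -0.7947 0.1321; 0.7491 -0.4831 0.4533], t=(0.3499, -0.0200, 5.8197)
after S1 (rot_of_se3): [-0.2964 0.3676 0.8815; -0.5924 -0.7947 0.1321; 0.7491 -0.4831 0.4533]
after S2 (compose_so3): [-0.2621 -0.3471 0.9005; 0.5402 -0.8260 -0.1612; 0.7997 0.4442 0.4040]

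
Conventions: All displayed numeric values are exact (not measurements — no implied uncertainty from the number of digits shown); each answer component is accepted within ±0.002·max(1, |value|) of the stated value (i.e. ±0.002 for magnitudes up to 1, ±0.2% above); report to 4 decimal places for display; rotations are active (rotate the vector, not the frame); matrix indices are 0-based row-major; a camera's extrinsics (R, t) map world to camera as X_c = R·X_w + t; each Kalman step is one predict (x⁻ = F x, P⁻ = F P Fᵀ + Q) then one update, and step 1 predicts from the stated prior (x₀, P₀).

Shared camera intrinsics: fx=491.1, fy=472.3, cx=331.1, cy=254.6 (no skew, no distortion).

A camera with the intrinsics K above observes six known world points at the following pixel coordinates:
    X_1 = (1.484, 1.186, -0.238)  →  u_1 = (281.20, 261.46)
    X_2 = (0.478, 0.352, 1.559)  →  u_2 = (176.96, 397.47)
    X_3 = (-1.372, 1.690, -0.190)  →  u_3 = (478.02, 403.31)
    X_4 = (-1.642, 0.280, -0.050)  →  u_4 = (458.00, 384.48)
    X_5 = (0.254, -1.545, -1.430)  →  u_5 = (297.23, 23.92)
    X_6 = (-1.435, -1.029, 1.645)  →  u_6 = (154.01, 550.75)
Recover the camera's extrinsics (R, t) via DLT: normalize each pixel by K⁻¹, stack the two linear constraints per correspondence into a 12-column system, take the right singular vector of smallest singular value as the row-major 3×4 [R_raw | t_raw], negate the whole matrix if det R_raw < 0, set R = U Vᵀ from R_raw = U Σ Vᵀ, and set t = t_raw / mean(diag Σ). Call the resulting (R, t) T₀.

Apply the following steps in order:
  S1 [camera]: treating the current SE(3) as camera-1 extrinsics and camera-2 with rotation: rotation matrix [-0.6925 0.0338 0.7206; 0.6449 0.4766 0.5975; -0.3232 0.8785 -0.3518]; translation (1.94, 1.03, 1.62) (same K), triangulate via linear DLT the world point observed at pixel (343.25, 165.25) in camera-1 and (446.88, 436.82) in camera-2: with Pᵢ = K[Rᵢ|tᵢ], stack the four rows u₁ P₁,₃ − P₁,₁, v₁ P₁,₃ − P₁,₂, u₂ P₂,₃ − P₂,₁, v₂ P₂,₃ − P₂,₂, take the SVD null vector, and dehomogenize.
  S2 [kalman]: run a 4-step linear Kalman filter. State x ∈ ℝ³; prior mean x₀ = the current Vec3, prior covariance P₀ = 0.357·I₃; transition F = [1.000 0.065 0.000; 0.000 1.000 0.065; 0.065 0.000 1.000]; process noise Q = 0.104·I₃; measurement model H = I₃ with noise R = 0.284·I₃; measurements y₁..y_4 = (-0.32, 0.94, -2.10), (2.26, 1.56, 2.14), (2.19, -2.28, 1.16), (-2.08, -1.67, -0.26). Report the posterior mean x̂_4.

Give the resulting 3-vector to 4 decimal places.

result = (-0.0662, -1.0360, 0.2368)

source (pnp_recover): camera pose = R=[-0.6529 0.4268 -0.6258; -0.3848 0.5247 0.7594; 0.6525 0.7366 -0.1783], t=(-0.3199, 0.2200, 4.3499)
after S1 (triangulate): (0.7225, 0.1838, -1.3452)
after S2 (kf_track): (-0.0662, -1.0360, 0.2368)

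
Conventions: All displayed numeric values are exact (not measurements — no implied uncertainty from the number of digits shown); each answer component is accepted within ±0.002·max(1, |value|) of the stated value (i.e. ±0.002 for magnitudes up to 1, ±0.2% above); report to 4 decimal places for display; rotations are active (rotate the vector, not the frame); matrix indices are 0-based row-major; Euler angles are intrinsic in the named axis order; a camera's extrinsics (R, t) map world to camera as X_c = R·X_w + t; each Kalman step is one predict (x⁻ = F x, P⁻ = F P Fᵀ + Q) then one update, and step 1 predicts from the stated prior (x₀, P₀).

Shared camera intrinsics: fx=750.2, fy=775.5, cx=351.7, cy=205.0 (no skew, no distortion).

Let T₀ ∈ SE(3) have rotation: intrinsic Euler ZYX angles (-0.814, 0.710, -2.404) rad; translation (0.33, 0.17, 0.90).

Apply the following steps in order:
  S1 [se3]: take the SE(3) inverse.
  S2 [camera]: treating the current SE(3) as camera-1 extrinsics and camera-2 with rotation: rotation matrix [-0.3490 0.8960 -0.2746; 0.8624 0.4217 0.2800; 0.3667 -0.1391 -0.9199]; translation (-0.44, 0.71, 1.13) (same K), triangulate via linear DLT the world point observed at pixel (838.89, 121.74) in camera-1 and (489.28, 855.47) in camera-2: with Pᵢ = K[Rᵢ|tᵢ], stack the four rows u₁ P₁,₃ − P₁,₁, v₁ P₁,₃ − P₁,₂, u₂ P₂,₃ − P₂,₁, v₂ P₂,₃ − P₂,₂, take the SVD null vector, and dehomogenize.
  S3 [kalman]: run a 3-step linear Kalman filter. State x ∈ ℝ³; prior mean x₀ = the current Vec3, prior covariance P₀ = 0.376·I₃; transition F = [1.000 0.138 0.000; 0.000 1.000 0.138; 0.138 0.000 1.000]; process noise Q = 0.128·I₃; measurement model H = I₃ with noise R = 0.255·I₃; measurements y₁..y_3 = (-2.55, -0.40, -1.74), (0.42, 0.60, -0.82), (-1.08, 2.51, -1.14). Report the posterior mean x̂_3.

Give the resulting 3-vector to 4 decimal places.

after S1 (invert_se3): R=[0.5207 -0.5514 -0.6518; -0.8391 -0.1894 -0.5100; 0.1577 0.8125 -0.5613], t=(0.5086, 0.7681, 0.3150)
after S2 (triangulate): (1.7809, 1.3456, -1.4025)
after S3 (kf_track): (-0.5869, 1.3220, -1.1634)

result = (-0.5869, 1.3220, -1.1634)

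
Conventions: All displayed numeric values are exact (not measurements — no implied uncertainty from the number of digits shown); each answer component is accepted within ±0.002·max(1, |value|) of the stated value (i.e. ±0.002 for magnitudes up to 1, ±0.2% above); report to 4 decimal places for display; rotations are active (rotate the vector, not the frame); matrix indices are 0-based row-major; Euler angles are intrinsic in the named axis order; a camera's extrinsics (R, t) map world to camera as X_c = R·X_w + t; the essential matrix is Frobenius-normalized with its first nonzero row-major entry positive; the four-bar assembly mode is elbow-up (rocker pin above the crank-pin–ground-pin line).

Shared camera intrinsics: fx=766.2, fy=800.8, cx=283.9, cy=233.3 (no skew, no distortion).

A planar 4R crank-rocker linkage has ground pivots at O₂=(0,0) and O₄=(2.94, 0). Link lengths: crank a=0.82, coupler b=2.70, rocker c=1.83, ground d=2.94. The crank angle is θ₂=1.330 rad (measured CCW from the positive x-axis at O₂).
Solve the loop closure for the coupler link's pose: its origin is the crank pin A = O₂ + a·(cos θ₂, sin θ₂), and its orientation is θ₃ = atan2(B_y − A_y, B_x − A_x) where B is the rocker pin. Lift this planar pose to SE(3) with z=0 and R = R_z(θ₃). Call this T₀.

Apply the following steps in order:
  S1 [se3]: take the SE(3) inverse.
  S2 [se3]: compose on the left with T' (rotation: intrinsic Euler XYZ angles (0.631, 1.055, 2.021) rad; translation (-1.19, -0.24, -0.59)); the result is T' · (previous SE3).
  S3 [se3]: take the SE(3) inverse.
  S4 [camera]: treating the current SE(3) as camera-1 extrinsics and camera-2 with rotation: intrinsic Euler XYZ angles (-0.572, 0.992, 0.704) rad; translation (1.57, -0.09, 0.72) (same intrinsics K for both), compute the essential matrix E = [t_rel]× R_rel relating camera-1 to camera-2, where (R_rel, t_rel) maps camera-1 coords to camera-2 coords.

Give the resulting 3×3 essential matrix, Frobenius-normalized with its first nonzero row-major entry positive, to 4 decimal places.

source (fourbar_fk): coupler pose = R=[0.9263 -0.3768 0.0000; 0.3768 0.9263 0.0000; 0.0000 0.0000 1.0000], t=(0.1956, 0.7963, 0.0000)
after S1 (invert_se3): R=[0.9263 0.3768 0.0000; -0.3768 0.9263 0.0000; 0.0000 0.0000 1.0000], t=(-0.4812, -0.6640, 0.0000)
after S2 (compose_se3): R=[-0.0315 -0.4922 0.8699; 0.7730 -0.5637 -0.2910; 0.6336 0.6633 0.3983], t=(-0.7919, 0.0577, -1.2421)
after S3 (invert_se3): R=[-0.0315 0.7730 0.6336; -0.4922 -0.5637 0.6633; 0.8699 -0.2910 0.3983], t=(0.7174, 0.4667, 1.2003)
after S4 (essential): [0.6607 0.0255 -0.2189; -0.0985 -0.2320 -0.5385; -0.2038 -0.1579 -0.3081]

matrix = [0.6607 0.0255 -0.2189; -0.0985 -0.2320 -0.5385; -0.2038 -0.1579 -0.3081]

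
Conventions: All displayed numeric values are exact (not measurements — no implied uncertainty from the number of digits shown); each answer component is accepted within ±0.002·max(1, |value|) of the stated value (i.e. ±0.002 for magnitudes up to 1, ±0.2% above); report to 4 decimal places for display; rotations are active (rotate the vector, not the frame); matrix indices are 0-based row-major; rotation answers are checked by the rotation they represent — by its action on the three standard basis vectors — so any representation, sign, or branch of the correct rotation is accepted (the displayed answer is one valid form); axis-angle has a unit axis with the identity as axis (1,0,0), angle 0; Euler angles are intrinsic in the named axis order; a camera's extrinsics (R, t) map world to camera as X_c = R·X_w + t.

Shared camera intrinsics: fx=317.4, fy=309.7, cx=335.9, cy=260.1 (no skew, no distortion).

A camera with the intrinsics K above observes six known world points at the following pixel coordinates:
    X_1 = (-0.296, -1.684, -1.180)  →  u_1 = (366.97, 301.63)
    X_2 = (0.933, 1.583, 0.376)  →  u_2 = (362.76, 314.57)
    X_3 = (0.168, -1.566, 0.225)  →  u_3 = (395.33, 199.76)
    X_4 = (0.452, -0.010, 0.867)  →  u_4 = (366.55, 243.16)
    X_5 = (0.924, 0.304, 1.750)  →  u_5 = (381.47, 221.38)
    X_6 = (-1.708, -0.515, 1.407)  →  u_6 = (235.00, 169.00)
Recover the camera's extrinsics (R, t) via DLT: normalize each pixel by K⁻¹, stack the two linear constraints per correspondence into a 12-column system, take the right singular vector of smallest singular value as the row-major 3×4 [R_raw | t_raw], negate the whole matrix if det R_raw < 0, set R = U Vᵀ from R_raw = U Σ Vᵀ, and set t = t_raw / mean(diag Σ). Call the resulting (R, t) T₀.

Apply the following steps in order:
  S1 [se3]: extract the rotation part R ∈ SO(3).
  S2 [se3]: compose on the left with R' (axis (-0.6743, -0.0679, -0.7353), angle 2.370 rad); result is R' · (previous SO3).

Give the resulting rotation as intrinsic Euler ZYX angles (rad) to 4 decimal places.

rotation (euler_zyx) = (-0.8795, -1.0194, -0.6001)

source (pnp_recover): camera pose = R=[0.9619 -0.2732 -0.0037; 0.1561 0.5609 -0.8131; 0.2242 0.7815 0.5822], t=(0.0600, 0.3600, 4.5201)
after S1 (rot_of_se3): [0.9619 -0.2732 -0.0037; 0.1561 0.5609 -0.8131; 0.2242 0.7815 0.5822]
after S2 (compose_so3): [0.3340 0.9425 -0.0130; -0.4036 0.1555 0.9016; 0.8518 -0.2959 0.4324]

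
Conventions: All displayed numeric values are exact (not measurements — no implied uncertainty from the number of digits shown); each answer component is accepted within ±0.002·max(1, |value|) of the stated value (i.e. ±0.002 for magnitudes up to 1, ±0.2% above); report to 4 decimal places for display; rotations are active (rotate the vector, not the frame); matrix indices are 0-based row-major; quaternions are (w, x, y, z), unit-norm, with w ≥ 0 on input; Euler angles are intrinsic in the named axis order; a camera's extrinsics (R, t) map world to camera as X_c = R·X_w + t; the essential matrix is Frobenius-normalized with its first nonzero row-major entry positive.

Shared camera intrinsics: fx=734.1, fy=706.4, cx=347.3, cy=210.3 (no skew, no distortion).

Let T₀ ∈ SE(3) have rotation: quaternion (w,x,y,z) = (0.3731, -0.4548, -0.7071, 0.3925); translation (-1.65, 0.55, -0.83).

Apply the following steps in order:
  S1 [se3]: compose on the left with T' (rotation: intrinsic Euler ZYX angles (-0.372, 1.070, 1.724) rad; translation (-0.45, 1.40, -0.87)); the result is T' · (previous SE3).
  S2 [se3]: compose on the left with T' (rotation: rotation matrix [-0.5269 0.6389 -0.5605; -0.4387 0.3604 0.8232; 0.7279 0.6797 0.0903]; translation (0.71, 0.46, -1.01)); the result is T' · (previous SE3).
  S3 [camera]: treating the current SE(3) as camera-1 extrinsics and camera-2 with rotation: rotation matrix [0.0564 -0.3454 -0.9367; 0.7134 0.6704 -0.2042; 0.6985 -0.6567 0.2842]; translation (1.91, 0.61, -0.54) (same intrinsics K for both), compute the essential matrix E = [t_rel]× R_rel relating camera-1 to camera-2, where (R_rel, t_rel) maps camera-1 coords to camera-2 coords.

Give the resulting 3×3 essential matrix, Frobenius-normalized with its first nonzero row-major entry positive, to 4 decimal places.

after S1 (compose_se3): R=[0.4837 0.7988 -0.3578; -0.5230 0.5915 0.6136; 0.7018 -0.1097 0.7039], t=(-0.3727, 2.1602, 0.8992)
after S2 (compose_se3): R=[-0.9824 0.0185 0.1860; 0.1770 -0.2275 0.9576; 0.0600 0.9736 0.2202], t=(1.7825, 2.1422, 0.2682)
after S3 (essential): [0.2557 -0.1647 0.1350; -0.4172 0.2905 -0.3668; 0.3760 -0.1260 -0.5822]

matrix = [0.2557 -0.1647 0.1350; -0.4172 0.2905 -0.3668; 0.3760 -0.1260 -0.5822]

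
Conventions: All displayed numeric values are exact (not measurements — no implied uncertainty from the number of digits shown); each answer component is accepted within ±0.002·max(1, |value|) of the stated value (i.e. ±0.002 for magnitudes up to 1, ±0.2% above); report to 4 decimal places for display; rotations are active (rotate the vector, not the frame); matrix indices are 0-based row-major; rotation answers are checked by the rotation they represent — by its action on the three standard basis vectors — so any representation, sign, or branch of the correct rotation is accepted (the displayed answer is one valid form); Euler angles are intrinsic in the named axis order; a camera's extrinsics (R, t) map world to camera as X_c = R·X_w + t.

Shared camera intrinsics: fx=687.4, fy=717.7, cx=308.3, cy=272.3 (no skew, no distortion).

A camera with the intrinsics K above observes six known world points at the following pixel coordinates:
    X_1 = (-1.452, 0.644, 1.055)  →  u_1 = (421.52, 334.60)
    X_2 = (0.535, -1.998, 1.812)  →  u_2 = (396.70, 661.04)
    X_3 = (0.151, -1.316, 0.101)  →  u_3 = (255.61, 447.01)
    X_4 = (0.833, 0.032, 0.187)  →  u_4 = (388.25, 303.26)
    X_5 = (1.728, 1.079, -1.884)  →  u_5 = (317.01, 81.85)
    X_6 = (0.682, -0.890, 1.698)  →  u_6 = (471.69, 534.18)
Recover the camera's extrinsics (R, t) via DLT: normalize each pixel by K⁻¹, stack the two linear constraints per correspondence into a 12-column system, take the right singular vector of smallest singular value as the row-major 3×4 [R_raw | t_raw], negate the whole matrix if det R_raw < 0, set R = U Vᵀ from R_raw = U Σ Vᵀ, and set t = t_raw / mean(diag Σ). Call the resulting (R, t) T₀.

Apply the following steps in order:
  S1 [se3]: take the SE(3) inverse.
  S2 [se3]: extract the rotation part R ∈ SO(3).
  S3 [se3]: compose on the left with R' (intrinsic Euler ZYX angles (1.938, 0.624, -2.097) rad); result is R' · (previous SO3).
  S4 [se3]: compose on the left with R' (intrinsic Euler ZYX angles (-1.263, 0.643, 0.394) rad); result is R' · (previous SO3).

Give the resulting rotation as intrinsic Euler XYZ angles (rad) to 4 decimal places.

rotation (euler_xyz) = (-0.8078, 1.1522, 1.8102)

source (pnp_recover): camera pose = R=[0.4732 0.4984 0.7265; -0.0133 -0.8205 0.5715; 0.8809 -0.2801 -0.3816], t=(0.0999, 0.1699, 4.8986)
after S1 (invert_se3): R=[0.4732 -0.0133 0.8809; 0.4984 -0.8205 -0.2801; 0.7265 0.5715 -0.3816], t=(-4.3601, 1.4615, 1.6997)
after S2 (rot_of_se3): [0.4732 -0.0133 0.8809; 0.4984 -0.8205 -0.2801; 0.7265 0.5715 -0.3816]
after S3 (compose_so3): [-0.3236 -0.9306 -0.1709; -0.2113 -0.1050 0.9718; -0.9223 0.3506 -0.1626]
after S4 (compose_so3): [-0.0964 -0.3948 0.9137; 0.8280 0.4777 0.2938; -0.5524 0.7848 0.2809]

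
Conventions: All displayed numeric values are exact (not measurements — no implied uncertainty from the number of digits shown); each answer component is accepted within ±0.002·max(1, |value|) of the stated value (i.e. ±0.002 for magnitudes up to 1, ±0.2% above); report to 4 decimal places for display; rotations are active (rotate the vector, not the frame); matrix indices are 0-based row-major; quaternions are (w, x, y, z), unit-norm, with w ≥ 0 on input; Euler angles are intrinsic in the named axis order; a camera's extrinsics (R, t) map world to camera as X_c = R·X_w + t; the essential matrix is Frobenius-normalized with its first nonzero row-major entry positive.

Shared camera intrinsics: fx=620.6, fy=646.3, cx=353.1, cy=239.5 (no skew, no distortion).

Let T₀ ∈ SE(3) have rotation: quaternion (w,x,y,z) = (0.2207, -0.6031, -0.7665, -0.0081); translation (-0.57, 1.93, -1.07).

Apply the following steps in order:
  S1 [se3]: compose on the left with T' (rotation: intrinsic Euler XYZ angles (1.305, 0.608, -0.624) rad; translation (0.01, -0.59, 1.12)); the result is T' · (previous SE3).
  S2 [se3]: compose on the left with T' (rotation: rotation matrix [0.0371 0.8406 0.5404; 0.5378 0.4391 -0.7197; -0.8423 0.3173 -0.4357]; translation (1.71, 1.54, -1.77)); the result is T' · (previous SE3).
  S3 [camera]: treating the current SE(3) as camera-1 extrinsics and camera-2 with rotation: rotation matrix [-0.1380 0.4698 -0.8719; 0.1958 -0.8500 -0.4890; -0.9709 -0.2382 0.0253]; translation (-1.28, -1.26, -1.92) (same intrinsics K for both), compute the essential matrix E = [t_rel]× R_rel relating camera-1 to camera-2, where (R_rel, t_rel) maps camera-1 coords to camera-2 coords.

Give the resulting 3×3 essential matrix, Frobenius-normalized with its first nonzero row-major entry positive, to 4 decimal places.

after S1 (compose_se3): R=[0.5238 0.6039 -0.6007; 0.1658 0.6195 0.7673; 0.8355 -0.5015 0.2244], t=(-0.0553, 1.1229, 2.6221)
after S2 (compose_se3): R=[0.6103 0.2721 0.7440; -0.2469 0.9577 -0.1477; -0.7527 -0.0935 0.6517], t=(4.0689, 0.1160, -2.5097)
after S3 (essential): [0.3696 0.5555 0.2297; -0.4541 0.4315 -0.3234; -0.0121 0.0687 -0.0107]

matrix = [0.3696 0.5555 0.2297; -0.4541 0.4315 -0.3234; -0.0121 0.0687 -0.0107]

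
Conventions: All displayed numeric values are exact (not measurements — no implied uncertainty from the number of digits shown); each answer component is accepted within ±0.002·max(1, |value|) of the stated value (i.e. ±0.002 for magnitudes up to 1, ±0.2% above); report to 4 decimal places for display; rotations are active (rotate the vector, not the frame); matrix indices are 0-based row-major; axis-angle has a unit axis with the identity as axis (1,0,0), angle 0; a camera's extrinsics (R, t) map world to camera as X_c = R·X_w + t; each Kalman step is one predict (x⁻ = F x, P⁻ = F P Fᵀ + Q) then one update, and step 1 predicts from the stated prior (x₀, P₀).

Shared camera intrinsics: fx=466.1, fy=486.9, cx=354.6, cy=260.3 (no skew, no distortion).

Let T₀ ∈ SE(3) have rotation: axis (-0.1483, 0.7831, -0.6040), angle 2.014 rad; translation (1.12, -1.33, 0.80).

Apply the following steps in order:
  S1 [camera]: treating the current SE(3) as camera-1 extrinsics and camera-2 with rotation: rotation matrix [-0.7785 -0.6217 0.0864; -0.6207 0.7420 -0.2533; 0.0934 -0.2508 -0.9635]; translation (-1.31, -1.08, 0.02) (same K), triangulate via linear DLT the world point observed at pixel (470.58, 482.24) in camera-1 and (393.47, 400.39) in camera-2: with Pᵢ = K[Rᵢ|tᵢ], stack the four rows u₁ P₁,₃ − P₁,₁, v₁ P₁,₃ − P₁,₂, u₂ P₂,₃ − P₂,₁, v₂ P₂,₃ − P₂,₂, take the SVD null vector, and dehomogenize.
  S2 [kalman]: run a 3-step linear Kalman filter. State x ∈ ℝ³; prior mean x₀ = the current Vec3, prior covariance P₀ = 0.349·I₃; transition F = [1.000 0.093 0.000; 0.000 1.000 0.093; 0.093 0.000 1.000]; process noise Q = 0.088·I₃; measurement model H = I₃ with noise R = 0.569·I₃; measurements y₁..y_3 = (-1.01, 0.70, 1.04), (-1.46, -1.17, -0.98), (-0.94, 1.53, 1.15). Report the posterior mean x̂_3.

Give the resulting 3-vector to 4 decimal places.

after S1 (triangulate): (-1.9093, -0.1371, -1.6308)
after S2 (kf_track): (-1.2172, 0.3209, -0.1643)

result = (-1.2172, 0.3209, -0.1643)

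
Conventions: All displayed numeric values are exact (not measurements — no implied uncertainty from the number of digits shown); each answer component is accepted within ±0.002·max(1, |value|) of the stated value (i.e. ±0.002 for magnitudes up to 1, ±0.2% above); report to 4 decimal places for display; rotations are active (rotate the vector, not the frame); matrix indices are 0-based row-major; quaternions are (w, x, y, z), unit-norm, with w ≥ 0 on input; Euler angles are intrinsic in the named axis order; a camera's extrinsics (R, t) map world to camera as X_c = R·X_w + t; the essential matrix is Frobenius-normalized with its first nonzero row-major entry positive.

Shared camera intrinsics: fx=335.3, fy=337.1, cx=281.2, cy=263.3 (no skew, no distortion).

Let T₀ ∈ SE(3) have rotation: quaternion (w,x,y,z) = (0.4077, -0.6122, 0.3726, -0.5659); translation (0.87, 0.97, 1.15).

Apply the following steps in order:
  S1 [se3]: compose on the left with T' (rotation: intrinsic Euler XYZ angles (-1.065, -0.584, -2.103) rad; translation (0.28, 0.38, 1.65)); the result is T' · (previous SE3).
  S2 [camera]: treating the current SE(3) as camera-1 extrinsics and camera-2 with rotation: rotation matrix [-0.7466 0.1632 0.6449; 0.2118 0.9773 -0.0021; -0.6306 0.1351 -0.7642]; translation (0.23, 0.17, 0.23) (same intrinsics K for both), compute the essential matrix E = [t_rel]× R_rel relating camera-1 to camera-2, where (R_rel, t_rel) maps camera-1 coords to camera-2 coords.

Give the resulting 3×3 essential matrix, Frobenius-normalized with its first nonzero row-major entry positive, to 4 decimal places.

after S1 (compose_se3): R=[-0.9088 0.2252 -0.3512; 0.0739 -0.7417 -0.6667; -0.4106 -0.6318 0.6574], t=(-0.0251, 0.8078, 3.3066)
after S2 (essential): [0.5335 0.3733 -0.0549; 0.3383 -0.0296 0.0432; -0.3100 0.5662 -0.1976]

matrix = [0.5335 0.3733 -0.0549; 0.3383 -0.0296 0.0432; -0.3100 0.5662 -0.1976]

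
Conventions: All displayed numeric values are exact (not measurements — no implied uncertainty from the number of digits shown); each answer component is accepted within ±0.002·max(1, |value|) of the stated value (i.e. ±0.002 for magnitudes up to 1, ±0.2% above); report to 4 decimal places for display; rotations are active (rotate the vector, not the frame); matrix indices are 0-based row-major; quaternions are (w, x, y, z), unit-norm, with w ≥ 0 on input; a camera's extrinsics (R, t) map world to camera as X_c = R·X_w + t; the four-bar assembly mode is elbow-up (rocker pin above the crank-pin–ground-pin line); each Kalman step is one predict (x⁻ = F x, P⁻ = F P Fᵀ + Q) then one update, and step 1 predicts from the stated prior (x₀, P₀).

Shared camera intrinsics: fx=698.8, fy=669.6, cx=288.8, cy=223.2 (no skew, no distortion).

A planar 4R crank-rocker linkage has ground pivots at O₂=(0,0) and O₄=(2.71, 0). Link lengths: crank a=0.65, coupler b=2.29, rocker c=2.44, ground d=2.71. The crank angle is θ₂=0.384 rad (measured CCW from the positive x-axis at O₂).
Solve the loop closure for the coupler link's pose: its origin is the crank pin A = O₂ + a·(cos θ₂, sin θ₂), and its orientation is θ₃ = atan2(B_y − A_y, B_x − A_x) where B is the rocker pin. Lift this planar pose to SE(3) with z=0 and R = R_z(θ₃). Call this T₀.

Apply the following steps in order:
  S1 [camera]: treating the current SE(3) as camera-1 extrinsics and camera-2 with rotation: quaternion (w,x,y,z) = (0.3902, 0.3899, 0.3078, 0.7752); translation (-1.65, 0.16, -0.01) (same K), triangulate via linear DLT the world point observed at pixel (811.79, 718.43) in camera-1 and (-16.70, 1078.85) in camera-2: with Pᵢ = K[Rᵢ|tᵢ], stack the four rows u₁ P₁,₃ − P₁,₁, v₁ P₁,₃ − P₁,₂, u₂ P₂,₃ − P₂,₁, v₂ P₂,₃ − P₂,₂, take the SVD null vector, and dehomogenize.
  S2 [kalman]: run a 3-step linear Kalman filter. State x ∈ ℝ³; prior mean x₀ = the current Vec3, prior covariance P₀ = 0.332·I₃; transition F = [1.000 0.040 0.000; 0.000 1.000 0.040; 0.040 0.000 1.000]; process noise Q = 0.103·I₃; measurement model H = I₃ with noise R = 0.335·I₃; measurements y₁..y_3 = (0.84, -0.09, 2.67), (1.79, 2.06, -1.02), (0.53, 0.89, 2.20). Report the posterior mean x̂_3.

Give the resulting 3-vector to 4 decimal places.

result = (1.0479, 0.9456, 1.4423)

source (fourbar_fk): coupler pose = R=[0.4933 -0.8699 0.0000; 0.8699 0.4933 0.0000; 0.0000 0.0000 1.0000], t=(0.6027, 0.2435, 0.0000)
after S1 (triangulate): (1.3589, -0.1239, 1.8449)
after S2 (kf_track): (1.0479, 0.9456, 1.4423)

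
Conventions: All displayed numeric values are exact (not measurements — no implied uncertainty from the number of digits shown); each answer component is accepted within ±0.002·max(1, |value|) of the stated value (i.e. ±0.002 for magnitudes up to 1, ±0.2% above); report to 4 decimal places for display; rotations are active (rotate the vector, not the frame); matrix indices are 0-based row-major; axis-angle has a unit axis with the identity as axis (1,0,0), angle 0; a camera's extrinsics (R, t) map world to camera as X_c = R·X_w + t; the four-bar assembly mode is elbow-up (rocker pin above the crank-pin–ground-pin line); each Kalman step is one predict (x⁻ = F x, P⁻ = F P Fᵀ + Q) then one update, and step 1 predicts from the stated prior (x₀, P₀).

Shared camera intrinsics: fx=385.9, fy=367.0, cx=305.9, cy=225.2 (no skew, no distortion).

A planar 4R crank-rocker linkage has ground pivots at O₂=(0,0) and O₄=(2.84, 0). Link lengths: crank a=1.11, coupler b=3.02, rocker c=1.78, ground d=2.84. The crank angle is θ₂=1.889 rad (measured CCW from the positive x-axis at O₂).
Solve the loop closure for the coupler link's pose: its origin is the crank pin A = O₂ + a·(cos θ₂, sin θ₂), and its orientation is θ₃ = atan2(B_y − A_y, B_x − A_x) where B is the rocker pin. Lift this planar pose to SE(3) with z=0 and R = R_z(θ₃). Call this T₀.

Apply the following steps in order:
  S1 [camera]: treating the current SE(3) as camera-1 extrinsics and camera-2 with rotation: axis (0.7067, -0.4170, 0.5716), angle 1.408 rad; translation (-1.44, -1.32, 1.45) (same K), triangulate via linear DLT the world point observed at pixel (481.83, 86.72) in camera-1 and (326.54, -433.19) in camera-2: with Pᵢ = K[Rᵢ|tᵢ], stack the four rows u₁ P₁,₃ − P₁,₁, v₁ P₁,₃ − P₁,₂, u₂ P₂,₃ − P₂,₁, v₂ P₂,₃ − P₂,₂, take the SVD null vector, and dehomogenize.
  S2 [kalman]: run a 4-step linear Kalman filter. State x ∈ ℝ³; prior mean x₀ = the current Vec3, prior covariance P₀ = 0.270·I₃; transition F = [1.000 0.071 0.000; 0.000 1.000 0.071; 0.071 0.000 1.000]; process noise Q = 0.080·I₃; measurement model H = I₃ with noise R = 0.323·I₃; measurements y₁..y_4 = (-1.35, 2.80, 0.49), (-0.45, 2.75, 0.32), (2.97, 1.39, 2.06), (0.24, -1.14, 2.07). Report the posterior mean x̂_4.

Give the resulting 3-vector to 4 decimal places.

result = (0.7633, 0.5789, 1.5508)

source (fourbar_fk): coupler pose = R=[0.9721 -0.2344 0.0000; 0.2344 0.9721 0.0000; 0.0000 0.0000 1.0000], t=(-0.3473, 1.0543, 0.0000)
after S1 (triangulate): (0.4812, -1.6280, 1.1014)
after S2 (kf_track): (0.7633, 0.5789, 1.5508)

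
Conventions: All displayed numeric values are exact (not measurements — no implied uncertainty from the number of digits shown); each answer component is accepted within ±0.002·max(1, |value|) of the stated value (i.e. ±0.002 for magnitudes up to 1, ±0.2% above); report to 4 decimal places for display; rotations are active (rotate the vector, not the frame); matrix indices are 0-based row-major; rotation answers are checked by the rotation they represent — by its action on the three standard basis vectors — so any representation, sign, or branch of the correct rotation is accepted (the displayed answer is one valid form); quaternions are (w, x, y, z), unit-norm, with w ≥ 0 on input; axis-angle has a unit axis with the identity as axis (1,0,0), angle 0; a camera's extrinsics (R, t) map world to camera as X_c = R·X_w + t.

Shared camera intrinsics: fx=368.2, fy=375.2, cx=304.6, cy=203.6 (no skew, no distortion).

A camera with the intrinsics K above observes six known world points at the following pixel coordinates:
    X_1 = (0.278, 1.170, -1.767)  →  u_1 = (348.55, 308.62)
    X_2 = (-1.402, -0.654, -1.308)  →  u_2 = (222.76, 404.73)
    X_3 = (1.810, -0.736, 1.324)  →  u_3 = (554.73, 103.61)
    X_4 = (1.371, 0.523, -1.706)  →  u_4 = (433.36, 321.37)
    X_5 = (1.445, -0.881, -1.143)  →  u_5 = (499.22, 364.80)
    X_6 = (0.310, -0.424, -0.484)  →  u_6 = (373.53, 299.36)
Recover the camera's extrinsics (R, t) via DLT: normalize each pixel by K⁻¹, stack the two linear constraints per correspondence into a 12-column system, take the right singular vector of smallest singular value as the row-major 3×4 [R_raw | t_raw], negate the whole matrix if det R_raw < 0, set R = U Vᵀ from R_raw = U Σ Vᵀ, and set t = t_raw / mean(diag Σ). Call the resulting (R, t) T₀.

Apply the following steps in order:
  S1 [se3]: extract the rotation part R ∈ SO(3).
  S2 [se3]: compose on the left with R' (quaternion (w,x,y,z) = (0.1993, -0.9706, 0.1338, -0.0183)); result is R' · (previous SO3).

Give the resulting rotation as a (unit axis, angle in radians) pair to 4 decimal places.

rotation (axis_angle) = ((-0.9877, 0.0656, -0.1419), 0.8129)

source (pnp_recover): camera pose = R=[0.9892 -0.0913 -0.1150; -0.1399 -0.3481 -0.9270; 0.0446 0.9330 -0.3571], t=(0.3198, 0.4299, 4.0592)
after S1 (rot_of_se3): [0.9892 -0.0913 -0.1150; -0.1399 -0.3481 -0.9270; 0.0446 0.9330 -0.3571]
after S2 (compose_so3): [0.9924 0.0828 0.0915; -0.1233 0.6888 0.7144; -0.0038 -0.7203 0.6937]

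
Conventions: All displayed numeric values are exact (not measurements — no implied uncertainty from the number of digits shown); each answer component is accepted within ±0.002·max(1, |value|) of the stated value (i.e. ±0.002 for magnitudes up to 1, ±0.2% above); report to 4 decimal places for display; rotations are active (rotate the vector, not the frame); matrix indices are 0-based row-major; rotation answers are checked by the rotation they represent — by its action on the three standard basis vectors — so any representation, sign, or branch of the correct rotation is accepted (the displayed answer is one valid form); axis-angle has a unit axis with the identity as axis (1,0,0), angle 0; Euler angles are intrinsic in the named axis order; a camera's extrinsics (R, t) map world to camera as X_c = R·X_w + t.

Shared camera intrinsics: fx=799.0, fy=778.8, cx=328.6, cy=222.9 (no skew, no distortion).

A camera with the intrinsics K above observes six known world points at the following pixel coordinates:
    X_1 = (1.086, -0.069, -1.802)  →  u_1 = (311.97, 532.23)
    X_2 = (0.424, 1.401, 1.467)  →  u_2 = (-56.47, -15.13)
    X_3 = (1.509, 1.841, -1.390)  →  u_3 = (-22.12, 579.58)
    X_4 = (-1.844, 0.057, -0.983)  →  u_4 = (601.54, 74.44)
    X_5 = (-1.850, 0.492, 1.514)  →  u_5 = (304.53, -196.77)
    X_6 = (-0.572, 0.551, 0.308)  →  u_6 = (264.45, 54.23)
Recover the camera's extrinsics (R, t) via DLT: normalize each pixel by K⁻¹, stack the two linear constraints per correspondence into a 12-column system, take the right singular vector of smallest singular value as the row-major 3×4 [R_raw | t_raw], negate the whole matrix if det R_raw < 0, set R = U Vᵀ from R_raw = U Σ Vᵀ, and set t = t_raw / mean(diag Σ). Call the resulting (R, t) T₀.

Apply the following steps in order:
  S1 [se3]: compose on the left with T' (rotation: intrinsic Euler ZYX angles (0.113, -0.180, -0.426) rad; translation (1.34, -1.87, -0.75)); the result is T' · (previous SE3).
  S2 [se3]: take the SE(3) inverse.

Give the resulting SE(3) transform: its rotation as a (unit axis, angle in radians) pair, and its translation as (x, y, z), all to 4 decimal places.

source (pnp_recover): camera pose = R=[-0.7282 -0.3148 -0.6088; 0.6814 -0.2361 -0.6928; 0.0744 -0.9193 0.3865], t=(-0.4200, -0.2500, 4.9700)
after S1 (compose_se3): R=[-0.7472 -0.1091 -0.6556; 0.5706 -0.6111 -0.5486; -0.3407 -0.7840 0.5189], t=(-0.1000, -0.1956, 3.7292)
after S2 (invert_se3): R=[-0.7472 0.5706 -0.3407; -0.1091 -0.6111 -0.7840; -0.6556 -0.5486 0.5189], t=(1.3076, 2.7931, -2.1080)

rotation (axis_angle) = ((0.2998, 0.4009, -0.8657), 2.7381), translation = (1.3076, 2.7931, -2.1080)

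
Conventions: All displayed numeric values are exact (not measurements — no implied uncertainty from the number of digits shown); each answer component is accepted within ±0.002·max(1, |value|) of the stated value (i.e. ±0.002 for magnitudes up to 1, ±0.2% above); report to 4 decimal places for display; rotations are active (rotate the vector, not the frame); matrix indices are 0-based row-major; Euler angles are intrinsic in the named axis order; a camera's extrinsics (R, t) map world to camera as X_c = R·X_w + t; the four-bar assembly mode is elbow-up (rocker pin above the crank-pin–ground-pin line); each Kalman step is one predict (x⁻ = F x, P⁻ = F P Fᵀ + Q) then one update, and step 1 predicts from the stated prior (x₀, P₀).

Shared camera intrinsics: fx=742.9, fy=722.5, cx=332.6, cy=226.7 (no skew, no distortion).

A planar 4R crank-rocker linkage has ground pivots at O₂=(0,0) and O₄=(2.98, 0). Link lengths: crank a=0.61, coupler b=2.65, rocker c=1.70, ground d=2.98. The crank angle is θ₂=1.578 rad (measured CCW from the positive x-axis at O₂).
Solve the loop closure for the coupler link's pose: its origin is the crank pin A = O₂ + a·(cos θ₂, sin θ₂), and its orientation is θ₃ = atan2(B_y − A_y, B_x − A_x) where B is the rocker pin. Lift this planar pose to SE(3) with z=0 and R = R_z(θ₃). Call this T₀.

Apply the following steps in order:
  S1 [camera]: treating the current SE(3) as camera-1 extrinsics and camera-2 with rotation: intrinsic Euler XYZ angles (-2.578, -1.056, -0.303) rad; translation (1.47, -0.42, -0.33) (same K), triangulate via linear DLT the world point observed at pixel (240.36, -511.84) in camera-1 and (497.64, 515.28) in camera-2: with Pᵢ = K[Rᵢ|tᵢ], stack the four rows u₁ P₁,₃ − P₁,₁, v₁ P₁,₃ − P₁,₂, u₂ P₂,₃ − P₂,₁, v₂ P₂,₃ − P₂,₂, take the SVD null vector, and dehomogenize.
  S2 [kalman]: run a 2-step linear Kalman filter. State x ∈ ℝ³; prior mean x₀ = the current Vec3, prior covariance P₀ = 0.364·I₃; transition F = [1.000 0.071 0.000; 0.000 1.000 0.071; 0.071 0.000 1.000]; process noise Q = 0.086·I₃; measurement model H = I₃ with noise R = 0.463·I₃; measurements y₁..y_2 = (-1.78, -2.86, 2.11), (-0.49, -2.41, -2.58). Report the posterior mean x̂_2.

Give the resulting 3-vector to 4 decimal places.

result = (-1.1224, -2.2021, -0.2313)

source (fourbar_fk): coupler pose = R=[0.9254 -0.3791 0.0000; 0.3791 0.9254 0.0000; 0.0000 0.0000 1.0000], t=(-0.0044, 0.6100, 0.0000)
after S1 (triangulate): (-0.6857, -1.3865, 0.9127)
after S2 (kf_track): (-1.1224, -2.2021, -0.2313)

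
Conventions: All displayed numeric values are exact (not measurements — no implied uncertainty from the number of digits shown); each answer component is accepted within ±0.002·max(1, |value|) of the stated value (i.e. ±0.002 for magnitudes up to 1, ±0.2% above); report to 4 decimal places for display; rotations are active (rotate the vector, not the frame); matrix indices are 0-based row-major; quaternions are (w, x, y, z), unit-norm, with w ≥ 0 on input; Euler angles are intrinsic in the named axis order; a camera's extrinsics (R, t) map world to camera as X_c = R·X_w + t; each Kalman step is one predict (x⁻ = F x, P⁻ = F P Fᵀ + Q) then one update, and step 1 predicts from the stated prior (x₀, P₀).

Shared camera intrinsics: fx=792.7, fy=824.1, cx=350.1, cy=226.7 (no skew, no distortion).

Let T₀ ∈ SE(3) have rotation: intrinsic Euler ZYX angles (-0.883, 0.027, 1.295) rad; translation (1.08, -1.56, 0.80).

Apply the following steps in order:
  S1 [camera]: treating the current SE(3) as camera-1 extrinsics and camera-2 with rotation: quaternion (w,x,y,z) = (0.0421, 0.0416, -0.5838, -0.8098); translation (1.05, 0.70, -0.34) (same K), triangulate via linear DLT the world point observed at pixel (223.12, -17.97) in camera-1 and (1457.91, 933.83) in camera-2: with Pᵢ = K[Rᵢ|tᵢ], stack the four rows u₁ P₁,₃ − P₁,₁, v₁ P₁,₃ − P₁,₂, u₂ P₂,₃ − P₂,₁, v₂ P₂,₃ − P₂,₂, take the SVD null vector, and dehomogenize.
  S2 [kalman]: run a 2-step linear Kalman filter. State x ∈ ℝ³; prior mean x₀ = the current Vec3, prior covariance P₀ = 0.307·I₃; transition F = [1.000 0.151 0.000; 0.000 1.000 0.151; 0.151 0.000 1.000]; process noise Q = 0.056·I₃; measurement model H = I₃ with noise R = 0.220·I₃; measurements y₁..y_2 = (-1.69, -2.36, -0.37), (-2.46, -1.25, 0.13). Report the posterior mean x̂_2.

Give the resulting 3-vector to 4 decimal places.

after S1 (triangulate): (-1.5757, 1.7855, 1.2878)
after S2 (kf_track): (-2.1247, -1.0033, -0.0937)

result = (-2.1247, -1.0033, -0.0937)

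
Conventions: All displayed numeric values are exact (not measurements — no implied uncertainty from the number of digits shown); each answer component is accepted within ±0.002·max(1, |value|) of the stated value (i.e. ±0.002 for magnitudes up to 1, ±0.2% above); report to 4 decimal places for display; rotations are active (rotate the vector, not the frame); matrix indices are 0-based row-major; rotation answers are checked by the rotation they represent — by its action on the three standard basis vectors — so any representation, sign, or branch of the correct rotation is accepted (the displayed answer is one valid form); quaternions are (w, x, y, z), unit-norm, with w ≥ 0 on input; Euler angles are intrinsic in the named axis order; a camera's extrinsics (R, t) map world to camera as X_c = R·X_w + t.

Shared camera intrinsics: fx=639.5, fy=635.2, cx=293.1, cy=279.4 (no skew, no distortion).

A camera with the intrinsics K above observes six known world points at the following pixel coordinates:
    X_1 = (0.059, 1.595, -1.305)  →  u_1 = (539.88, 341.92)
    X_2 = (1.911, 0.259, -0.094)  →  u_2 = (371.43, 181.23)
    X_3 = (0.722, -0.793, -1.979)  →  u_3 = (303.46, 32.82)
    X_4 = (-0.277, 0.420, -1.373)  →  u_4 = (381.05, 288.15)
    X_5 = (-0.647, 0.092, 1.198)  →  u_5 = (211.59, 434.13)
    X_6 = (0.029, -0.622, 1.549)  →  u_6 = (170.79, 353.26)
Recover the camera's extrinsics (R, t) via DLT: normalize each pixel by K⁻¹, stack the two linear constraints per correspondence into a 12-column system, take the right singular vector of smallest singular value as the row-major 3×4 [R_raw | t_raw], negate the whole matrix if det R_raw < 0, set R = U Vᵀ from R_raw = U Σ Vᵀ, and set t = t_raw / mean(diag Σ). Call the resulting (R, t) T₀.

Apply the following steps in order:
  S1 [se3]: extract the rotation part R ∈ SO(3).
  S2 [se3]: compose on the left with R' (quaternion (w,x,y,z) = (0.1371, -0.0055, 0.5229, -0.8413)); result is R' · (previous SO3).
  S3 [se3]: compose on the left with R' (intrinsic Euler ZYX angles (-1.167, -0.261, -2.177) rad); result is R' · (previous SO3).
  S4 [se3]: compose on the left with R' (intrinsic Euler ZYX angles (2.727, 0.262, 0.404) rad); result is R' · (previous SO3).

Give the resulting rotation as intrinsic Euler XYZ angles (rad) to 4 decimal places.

source (pnp_recover): camera pose = R=[0.3638 0.8677 -0.3388; -0.7198 0.4927 0.4890; 0.5912 0.0660 0.8038], t=(-0.1800, 0.3200, 5.2301)
after S1 (rot_of_se3): [0.3638 0.8677 -0.3388; -0.7198 0.4927 0.4890; 0.5912 0.0660 0.8038]
after S2 (compose_so3): [-0.4218 -0.7141 0.5587; -0.3061 -0.4678 -0.8291; 0.8535 -0.5207 -0.0213]
after S3 (compose_so3): [0.6690 -0.4886 0.5601; 0.6631 0.7327 -0.1530; -0.3356 0.4738 0.8142]
after S4 (compose_so3): [-0.8789 0.0640 -0.4727; -0.4235 -0.5607 0.7115; -0.2195 0.8255 0.5199]

rotation (euler_xyz) = (-0.9397, -0.4924, -3.0689)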